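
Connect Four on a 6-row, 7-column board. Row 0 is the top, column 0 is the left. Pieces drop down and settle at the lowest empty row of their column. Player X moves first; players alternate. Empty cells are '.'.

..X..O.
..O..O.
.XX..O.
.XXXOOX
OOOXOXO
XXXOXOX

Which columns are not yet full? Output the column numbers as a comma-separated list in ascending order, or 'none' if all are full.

col 0: top cell = '.' → open
col 1: top cell = '.' → open
col 2: top cell = 'X' → FULL
col 3: top cell = '.' → open
col 4: top cell = '.' → open
col 5: top cell = 'O' → FULL
col 6: top cell = '.' → open

Answer: 0,1,3,4,6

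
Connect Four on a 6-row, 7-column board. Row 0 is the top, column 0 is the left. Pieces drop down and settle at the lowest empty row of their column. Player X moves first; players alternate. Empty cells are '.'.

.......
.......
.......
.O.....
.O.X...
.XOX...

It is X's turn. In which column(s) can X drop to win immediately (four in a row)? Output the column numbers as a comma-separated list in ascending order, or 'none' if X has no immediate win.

col 0: drop X → no win
col 1: drop X → no win
col 2: drop X → no win
col 3: drop X → no win
col 4: drop X → no win
col 5: drop X → no win
col 6: drop X → no win

Answer: none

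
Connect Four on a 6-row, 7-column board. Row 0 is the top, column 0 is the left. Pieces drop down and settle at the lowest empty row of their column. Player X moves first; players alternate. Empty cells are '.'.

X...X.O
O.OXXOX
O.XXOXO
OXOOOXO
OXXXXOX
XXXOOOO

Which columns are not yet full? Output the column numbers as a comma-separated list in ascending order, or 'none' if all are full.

col 0: top cell = 'X' → FULL
col 1: top cell = '.' → open
col 2: top cell = '.' → open
col 3: top cell = '.' → open
col 4: top cell = 'X' → FULL
col 5: top cell = '.' → open
col 6: top cell = 'O' → FULL

Answer: 1,2,3,5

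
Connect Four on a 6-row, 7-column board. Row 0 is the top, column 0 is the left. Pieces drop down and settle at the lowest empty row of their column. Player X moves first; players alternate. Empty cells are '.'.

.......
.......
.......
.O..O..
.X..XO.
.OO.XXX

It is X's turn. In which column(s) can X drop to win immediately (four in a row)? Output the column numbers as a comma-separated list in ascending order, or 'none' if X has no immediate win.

Answer: 3

Derivation:
col 0: drop X → no win
col 1: drop X → no win
col 2: drop X → no win
col 3: drop X → WIN!
col 4: drop X → no win
col 5: drop X → no win
col 6: drop X → no win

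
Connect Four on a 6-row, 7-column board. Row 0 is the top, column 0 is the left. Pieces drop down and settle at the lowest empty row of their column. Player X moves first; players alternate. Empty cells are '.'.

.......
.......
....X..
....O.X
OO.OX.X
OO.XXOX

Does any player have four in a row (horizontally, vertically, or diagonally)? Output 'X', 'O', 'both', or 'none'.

none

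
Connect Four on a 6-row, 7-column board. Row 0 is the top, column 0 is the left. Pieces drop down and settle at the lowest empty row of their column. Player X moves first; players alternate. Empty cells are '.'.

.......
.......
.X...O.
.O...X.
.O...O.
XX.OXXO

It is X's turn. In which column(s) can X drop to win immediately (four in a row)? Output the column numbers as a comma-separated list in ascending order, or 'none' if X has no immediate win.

col 0: drop X → no win
col 1: drop X → no win
col 2: drop X → no win
col 3: drop X → no win
col 4: drop X → no win
col 5: drop X → no win
col 6: drop X → no win

Answer: none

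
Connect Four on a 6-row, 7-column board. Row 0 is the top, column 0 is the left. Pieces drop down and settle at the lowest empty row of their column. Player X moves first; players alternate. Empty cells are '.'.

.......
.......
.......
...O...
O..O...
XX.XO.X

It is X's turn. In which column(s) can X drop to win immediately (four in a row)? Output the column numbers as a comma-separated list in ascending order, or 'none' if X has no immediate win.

col 0: drop X → no win
col 1: drop X → no win
col 2: drop X → WIN!
col 3: drop X → no win
col 4: drop X → no win
col 5: drop X → no win
col 6: drop X → no win

Answer: 2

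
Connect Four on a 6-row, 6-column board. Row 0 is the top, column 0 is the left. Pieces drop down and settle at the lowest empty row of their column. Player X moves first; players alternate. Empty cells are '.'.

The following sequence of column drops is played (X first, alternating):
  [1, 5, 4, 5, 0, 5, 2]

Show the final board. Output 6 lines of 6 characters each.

Answer: ......
......
......
.....O
.....O
XXX.XO

Derivation:
Move 1: X drops in col 1, lands at row 5
Move 2: O drops in col 5, lands at row 5
Move 3: X drops in col 4, lands at row 5
Move 4: O drops in col 5, lands at row 4
Move 5: X drops in col 0, lands at row 5
Move 6: O drops in col 5, lands at row 3
Move 7: X drops in col 2, lands at row 5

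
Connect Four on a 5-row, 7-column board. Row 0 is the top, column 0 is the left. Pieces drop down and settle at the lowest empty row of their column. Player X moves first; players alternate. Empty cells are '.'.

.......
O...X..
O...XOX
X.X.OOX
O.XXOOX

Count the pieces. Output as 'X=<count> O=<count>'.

X=9 O=8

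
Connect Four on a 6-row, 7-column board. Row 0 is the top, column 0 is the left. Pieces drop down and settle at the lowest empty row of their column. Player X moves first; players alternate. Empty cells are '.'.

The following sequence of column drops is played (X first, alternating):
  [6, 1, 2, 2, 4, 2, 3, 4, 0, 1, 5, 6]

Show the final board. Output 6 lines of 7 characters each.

Move 1: X drops in col 6, lands at row 5
Move 2: O drops in col 1, lands at row 5
Move 3: X drops in col 2, lands at row 5
Move 4: O drops in col 2, lands at row 4
Move 5: X drops in col 4, lands at row 5
Move 6: O drops in col 2, lands at row 3
Move 7: X drops in col 3, lands at row 5
Move 8: O drops in col 4, lands at row 4
Move 9: X drops in col 0, lands at row 5
Move 10: O drops in col 1, lands at row 4
Move 11: X drops in col 5, lands at row 5
Move 12: O drops in col 6, lands at row 4

Answer: .......
.......
.......
..O....
.OO.O.O
XOXXXXX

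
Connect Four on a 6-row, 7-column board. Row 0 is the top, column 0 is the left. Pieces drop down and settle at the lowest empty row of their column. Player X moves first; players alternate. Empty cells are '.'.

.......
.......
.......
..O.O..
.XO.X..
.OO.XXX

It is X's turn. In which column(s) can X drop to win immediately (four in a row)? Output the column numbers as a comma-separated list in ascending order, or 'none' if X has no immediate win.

col 0: drop X → no win
col 1: drop X → no win
col 2: drop X → no win
col 3: drop X → WIN!
col 4: drop X → no win
col 5: drop X → no win
col 6: drop X → no win

Answer: 3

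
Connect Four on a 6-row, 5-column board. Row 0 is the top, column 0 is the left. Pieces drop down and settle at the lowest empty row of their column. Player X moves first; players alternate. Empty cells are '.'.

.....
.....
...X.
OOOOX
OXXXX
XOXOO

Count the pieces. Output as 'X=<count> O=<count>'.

X=8 O=8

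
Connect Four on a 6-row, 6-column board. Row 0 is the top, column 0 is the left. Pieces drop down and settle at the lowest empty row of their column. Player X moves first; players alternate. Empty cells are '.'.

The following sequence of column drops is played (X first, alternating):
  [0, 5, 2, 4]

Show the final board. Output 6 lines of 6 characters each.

Answer: ......
......
......
......
......
X.X.OO

Derivation:
Move 1: X drops in col 0, lands at row 5
Move 2: O drops in col 5, lands at row 5
Move 3: X drops in col 2, lands at row 5
Move 4: O drops in col 4, lands at row 5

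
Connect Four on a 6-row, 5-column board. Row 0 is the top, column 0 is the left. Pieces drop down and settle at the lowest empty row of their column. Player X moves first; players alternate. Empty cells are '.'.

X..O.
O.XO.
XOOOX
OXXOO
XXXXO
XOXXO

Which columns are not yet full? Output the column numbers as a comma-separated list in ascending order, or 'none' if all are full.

Answer: 1,2,4

Derivation:
col 0: top cell = 'X' → FULL
col 1: top cell = '.' → open
col 2: top cell = '.' → open
col 3: top cell = 'O' → FULL
col 4: top cell = '.' → open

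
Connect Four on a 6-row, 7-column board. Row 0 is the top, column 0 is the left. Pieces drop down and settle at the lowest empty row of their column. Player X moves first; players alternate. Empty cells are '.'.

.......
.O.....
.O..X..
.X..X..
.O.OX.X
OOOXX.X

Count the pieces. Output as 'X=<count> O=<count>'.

X=8 O=7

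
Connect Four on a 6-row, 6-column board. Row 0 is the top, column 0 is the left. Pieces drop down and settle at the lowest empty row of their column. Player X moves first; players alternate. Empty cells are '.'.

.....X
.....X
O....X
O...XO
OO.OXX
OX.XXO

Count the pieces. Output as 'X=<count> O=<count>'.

X=9 O=8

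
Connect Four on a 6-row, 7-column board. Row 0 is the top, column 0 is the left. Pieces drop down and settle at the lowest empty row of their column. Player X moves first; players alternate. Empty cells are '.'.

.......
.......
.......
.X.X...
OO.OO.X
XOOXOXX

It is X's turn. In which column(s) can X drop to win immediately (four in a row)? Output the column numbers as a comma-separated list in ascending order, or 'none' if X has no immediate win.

Answer: none

Derivation:
col 0: drop X → no win
col 1: drop X → no win
col 2: drop X → no win
col 3: drop X → no win
col 4: drop X → no win
col 5: drop X → no win
col 6: drop X → no win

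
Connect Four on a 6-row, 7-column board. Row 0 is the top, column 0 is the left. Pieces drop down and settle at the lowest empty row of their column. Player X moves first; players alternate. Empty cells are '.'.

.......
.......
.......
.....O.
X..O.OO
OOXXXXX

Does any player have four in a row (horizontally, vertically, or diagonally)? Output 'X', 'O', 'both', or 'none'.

X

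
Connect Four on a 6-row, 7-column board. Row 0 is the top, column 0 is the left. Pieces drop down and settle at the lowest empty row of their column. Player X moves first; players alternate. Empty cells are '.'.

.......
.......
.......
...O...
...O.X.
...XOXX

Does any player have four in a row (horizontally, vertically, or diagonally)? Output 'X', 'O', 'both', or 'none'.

none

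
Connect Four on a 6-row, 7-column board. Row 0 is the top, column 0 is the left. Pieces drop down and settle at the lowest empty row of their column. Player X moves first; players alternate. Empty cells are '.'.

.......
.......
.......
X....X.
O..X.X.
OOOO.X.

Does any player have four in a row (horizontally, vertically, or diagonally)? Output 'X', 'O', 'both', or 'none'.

O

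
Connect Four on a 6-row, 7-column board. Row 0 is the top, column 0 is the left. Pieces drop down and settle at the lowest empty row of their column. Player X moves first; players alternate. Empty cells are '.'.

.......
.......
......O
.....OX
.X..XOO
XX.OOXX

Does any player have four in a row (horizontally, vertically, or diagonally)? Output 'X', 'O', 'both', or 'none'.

none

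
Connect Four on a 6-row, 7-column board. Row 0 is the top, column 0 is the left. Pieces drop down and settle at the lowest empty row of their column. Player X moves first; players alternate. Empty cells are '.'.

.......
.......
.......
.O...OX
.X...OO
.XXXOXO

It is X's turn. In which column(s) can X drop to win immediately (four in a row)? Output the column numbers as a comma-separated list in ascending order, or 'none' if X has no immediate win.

Answer: 0

Derivation:
col 0: drop X → WIN!
col 1: drop X → no win
col 2: drop X → no win
col 3: drop X → no win
col 4: drop X → no win
col 5: drop X → no win
col 6: drop X → no win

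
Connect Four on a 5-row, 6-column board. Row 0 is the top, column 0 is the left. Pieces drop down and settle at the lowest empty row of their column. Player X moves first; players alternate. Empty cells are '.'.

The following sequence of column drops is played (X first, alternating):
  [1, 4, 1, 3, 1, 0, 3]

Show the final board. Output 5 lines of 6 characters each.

Move 1: X drops in col 1, lands at row 4
Move 2: O drops in col 4, lands at row 4
Move 3: X drops in col 1, lands at row 3
Move 4: O drops in col 3, lands at row 4
Move 5: X drops in col 1, lands at row 2
Move 6: O drops in col 0, lands at row 4
Move 7: X drops in col 3, lands at row 3

Answer: ......
......
.X....
.X.X..
OX.OO.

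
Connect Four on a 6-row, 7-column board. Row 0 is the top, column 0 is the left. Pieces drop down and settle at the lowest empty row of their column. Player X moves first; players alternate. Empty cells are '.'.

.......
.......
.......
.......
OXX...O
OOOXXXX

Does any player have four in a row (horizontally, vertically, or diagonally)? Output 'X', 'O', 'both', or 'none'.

X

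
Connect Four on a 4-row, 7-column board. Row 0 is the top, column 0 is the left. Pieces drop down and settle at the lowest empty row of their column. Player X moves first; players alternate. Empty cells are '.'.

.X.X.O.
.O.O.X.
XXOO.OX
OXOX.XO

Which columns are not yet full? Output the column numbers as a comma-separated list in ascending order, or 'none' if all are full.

Answer: 0,2,4,6

Derivation:
col 0: top cell = '.' → open
col 1: top cell = 'X' → FULL
col 2: top cell = '.' → open
col 3: top cell = 'X' → FULL
col 4: top cell = '.' → open
col 5: top cell = 'O' → FULL
col 6: top cell = '.' → open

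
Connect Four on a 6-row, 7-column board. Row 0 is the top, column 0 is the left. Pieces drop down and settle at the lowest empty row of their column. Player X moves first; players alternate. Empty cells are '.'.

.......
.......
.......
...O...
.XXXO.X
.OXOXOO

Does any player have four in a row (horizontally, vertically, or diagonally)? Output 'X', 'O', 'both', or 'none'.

none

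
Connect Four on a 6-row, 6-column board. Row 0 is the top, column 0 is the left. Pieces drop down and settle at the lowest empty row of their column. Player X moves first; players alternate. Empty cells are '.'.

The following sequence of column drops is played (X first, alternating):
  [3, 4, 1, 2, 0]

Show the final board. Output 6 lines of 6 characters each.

Move 1: X drops in col 3, lands at row 5
Move 2: O drops in col 4, lands at row 5
Move 3: X drops in col 1, lands at row 5
Move 4: O drops in col 2, lands at row 5
Move 5: X drops in col 0, lands at row 5

Answer: ......
......
......
......
......
XXOXO.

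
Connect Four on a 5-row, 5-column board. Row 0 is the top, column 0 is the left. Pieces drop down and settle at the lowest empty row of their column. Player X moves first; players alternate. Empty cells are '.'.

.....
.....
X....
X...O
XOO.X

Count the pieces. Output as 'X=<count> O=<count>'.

X=4 O=3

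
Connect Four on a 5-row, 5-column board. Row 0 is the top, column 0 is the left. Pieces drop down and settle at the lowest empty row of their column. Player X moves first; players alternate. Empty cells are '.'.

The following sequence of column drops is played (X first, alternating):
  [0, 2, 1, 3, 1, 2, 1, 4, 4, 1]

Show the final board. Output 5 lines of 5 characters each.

Answer: .....
.O...
.X...
.XO.X
XXOOO

Derivation:
Move 1: X drops in col 0, lands at row 4
Move 2: O drops in col 2, lands at row 4
Move 3: X drops in col 1, lands at row 4
Move 4: O drops in col 3, lands at row 4
Move 5: X drops in col 1, lands at row 3
Move 6: O drops in col 2, lands at row 3
Move 7: X drops in col 1, lands at row 2
Move 8: O drops in col 4, lands at row 4
Move 9: X drops in col 4, lands at row 3
Move 10: O drops in col 1, lands at row 1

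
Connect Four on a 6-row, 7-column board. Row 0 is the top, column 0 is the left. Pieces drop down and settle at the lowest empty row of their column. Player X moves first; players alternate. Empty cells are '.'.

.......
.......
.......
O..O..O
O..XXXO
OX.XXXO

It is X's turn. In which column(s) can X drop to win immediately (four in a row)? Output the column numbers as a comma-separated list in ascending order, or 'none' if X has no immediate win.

Answer: 2

Derivation:
col 0: drop X → no win
col 1: drop X → no win
col 2: drop X → WIN!
col 3: drop X → no win
col 4: drop X → no win
col 5: drop X → no win
col 6: drop X → no win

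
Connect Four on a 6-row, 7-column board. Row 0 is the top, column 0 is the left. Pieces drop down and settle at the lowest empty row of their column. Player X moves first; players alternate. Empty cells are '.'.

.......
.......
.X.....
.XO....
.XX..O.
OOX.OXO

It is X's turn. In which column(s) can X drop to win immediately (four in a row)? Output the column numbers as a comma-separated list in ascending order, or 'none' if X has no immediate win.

Answer: 1

Derivation:
col 0: drop X → no win
col 1: drop X → WIN!
col 2: drop X → no win
col 3: drop X → no win
col 4: drop X → no win
col 5: drop X → no win
col 6: drop X → no win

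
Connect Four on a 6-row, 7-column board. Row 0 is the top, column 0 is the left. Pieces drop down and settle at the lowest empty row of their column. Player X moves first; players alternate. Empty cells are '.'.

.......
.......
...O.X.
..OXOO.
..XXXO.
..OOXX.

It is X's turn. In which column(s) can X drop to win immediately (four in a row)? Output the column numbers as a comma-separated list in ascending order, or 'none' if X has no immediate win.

col 0: drop X → no win
col 1: drop X → no win
col 2: drop X → WIN!
col 3: drop X → no win
col 4: drop X → no win
col 5: drop X → no win
col 6: drop X → no win

Answer: 2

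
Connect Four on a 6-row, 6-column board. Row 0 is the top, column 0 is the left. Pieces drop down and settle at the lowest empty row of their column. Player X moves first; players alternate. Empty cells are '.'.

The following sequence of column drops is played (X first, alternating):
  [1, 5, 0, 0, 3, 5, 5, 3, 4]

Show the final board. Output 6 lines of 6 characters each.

Answer: ......
......
......
.....X
O..O.O
XX.XXO

Derivation:
Move 1: X drops in col 1, lands at row 5
Move 2: O drops in col 5, lands at row 5
Move 3: X drops in col 0, lands at row 5
Move 4: O drops in col 0, lands at row 4
Move 5: X drops in col 3, lands at row 5
Move 6: O drops in col 5, lands at row 4
Move 7: X drops in col 5, lands at row 3
Move 8: O drops in col 3, lands at row 4
Move 9: X drops in col 4, lands at row 5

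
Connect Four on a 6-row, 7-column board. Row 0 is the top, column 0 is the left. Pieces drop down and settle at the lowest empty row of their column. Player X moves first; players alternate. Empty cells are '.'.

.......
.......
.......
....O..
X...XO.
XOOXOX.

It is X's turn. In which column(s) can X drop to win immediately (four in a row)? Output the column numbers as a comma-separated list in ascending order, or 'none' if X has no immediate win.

Answer: none

Derivation:
col 0: drop X → no win
col 1: drop X → no win
col 2: drop X → no win
col 3: drop X → no win
col 4: drop X → no win
col 5: drop X → no win
col 6: drop X → no win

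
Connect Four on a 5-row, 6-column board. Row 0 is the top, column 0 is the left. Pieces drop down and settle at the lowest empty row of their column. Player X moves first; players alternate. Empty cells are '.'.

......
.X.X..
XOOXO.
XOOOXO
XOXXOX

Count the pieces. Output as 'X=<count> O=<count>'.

X=10 O=9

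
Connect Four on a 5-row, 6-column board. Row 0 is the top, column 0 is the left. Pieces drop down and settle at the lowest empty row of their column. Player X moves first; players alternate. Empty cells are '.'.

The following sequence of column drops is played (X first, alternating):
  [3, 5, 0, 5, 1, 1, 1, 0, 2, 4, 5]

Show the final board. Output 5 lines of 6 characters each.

Answer: ......
......
.X...X
OO...O
XXXXOO

Derivation:
Move 1: X drops in col 3, lands at row 4
Move 2: O drops in col 5, lands at row 4
Move 3: X drops in col 0, lands at row 4
Move 4: O drops in col 5, lands at row 3
Move 5: X drops in col 1, lands at row 4
Move 6: O drops in col 1, lands at row 3
Move 7: X drops in col 1, lands at row 2
Move 8: O drops in col 0, lands at row 3
Move 9: X drops in col 2, lands at row 4
Move 10: O drops in col 4, lands at row 4
Move 11: X drops in col 5, lands at row 2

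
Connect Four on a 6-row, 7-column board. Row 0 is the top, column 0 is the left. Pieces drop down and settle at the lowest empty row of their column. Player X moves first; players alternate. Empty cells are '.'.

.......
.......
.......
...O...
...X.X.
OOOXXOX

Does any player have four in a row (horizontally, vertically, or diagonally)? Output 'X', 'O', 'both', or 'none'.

none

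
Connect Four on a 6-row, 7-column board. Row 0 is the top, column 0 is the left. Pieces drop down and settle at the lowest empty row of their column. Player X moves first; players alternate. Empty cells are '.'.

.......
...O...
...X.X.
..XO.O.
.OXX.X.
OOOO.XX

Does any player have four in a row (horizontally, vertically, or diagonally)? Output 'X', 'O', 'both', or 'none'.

O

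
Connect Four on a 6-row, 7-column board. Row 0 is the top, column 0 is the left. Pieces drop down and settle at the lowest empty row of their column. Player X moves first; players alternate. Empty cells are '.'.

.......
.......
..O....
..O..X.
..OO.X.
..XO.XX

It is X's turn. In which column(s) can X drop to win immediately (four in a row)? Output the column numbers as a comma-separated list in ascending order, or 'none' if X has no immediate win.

Answer: 5

Derivation:
col 0: drop X → no win
col 1: drop X → no win
col 2: drop X → no win
col 3: drop X → no win
col 4: drop X → no win
col 5: drop X → WIN!
col 6: drop X → no win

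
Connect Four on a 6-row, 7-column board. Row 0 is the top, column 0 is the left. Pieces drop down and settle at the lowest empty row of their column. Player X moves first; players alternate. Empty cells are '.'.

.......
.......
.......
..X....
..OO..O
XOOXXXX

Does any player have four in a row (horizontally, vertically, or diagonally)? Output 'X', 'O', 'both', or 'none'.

X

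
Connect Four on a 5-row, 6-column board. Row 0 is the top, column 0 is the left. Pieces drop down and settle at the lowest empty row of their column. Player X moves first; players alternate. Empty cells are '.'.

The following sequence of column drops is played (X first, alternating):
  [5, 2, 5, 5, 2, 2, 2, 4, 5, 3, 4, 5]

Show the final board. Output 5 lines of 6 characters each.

Answer: .....O
..X..X
..O..O
..X.XX
..OOOX

Derivation:
Move 1: X drops in col 5, lands at row 4
Move 2: O drops in col 2, lands at row 4
Move 3: X drops in col 5, lands at row 3
Move 4: O drops in col 5, lands at row 2
Move 5: X drops in col 2, lands at row 3
Move 6: O drops in col 2, lands at row 2
Move 7: X drops in col 2, lands at row 1
Move 8: O drops in col 4, lands at row 4
Move 9: X drops in col 5, lands at row 1
Move 10: O drops in col 3, lands at row 4
Move 11: X drops in col 4, lands at row 3
Move 12: O drops in col 5, lands at row 0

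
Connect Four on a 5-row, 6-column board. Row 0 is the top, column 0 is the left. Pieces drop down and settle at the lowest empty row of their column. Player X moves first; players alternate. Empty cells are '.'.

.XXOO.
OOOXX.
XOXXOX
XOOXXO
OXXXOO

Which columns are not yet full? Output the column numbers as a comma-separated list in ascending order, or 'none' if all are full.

col 0: top cell = '.' → open
col 1: top cell = 'X' → FULL
col 2: top cell = 'X' → FULL
col 3: top cell = 'O' → FULL
col 4: top cell = 'O' → FULL
col 5: top cell = '.' → open

Answer: 0,5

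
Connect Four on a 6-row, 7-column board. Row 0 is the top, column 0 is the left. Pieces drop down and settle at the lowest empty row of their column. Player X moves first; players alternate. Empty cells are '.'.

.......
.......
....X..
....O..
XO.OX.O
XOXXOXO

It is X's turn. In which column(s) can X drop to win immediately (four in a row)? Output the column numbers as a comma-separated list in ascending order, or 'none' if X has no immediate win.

Answer: none

Derivation:
col 0: drop X → no win
col 1: drop X → no win
col 2: drop X → no win
col 3: drop X → no win
col 4: drop X → no win
col 5: drop X → no win
col 6: drop X → no win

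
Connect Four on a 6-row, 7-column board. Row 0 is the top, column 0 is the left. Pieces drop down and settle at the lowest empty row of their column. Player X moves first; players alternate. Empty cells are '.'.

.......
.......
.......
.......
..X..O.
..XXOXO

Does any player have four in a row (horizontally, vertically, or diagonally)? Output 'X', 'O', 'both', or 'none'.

none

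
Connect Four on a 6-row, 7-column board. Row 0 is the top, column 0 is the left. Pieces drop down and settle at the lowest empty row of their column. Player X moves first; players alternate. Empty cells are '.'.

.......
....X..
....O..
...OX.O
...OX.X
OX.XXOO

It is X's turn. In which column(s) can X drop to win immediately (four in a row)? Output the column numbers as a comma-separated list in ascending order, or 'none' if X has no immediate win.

Answer: 2

Derivation:
col 0: drop X → no win
col 1: drop X → no win
col 2: drop X → WIN!
col 3: drop X → no win
col 4: drop X → no win
col 5: drop X → no win
col 6: drop X → no win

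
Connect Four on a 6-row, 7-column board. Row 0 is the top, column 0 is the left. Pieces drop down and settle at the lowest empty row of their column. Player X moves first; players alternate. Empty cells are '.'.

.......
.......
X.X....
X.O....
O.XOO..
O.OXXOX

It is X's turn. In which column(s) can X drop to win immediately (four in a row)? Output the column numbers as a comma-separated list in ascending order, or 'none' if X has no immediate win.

col 0: drop X → no win
col 1: drop X → no win
col 2: drop X → no win
col 3: drop X → no win
col 4: drop X → no win
col 5: drop X → no win
col 6: drop X → no win

Answer: none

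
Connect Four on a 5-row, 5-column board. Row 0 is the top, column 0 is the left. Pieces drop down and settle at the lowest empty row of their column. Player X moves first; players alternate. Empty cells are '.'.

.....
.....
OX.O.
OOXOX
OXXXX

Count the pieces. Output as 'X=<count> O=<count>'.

X=7 O=6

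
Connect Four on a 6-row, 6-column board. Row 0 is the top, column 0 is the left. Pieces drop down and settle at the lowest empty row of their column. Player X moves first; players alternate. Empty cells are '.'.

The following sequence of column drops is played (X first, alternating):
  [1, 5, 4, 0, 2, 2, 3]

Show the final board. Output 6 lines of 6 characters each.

Answer: ......
......
......
......
..O...
OXXXXO

Derivation:
Move 1: X drops in col 1, lands at row 5
Move 2: O drops in col 5, lands at row 5
Move 3: X drops in col 4, lands at row 5
Move 4: O drops in col 0, lands at row 5
Move 5: X drops in col 2, lands at row 5
Move 6: O drops in col 2, lands at row 4
Move 7: X drops in col 3, lands at row 5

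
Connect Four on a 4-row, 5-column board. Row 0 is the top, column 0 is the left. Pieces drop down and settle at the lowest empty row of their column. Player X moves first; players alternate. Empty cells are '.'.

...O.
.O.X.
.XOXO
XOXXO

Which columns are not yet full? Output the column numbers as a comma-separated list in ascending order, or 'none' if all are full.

Answer: 0,1,2,4

Derivation:
col 0: top cell = '.' → open
col 1: top cell = '.' → open
col 2: top cell = '.' → open
col 3: top cell = 'O' → FULL
col 4: top cell = '.' → open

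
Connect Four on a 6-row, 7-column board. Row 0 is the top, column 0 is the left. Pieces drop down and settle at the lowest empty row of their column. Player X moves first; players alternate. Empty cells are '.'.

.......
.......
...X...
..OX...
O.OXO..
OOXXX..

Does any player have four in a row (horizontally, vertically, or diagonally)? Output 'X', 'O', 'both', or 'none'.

X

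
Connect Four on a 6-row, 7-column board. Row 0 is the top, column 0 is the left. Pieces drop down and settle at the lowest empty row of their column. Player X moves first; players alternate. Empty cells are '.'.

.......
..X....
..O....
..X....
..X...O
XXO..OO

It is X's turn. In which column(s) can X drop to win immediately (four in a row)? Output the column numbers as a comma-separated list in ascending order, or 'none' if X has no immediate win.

col 0: drop X → no win
col 1: drop X → no win
col 2: drop X → no win
col 3: drop X → no win
col 4: drop X → no win
col 5: drop X → no win
col 6: drop X → no win

Answer: none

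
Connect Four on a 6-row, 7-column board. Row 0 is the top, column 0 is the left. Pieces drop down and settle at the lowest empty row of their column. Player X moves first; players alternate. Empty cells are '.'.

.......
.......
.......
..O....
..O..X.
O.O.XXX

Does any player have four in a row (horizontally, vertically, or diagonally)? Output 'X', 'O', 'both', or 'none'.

none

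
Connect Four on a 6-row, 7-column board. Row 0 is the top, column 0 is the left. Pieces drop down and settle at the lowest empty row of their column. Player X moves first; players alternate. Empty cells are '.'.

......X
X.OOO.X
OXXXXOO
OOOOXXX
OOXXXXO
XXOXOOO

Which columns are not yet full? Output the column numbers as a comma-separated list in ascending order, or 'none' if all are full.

Answer: 0,1,2,3,4,5

Derivation:
col 0: top cell = '.' → open
col 1: top cell = '.' → open
col 2: top cell = '.' → open
col 3: top cell = '.' → open
col 4: top cell = '.' → open
col 5: top cell = '.' → open
col 6: top cell = 'X' → FULL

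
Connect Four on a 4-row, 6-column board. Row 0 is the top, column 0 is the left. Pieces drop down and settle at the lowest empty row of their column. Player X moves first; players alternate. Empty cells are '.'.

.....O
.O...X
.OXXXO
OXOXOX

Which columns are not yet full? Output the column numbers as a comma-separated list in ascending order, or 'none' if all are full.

col 0: top cell = '.' → open
col 1: top cell = '.' → open
col 2: top cell = '.' → open
col 3: top cell = '.' → open
col 4: top cell = '.' → open
col 5: top cell = 'O' → FULL

Answer: 0,1,2,3,4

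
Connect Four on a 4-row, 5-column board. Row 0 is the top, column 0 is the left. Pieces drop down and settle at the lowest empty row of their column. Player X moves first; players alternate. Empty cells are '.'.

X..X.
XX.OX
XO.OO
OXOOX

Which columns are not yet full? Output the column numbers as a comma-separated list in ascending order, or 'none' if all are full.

Answer: 1,2,4

Derivation:
col 0: top cell = 'X' → FULL
col 1: top cell = '.' → open
col 2: top cell = '.' → open
col 3: top cell = 'X' → FULL
col 4: top cell = '.' → open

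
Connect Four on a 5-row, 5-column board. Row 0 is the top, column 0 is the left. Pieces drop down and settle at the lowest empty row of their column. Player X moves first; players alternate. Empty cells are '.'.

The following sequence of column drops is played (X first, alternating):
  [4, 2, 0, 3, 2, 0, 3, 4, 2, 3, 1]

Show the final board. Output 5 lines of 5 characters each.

Answer: .....
.....
..XO.
O.XXO
XXOOX

Derivation:
Move 1: X drops in col 4, lands at row 4
Move 2: O drops in col 2, lands at row 4
Move 3: X drops in col 0, lands at row 4
Move 4: O drops in col 3, lands at row 4
Move 5: X drops in col 2, lands at row 3
Move 6: O drops in col 0, lands at row 3
Move 7: X drops in col 3, lands at row 3
Move 8: O drops in col 4, lands at row 3
Move 9: X drops in col 2, lands at row 2
Move 10: O drops in col 3, lands at row 2
Move 11: X drops in col 1, lands at row 4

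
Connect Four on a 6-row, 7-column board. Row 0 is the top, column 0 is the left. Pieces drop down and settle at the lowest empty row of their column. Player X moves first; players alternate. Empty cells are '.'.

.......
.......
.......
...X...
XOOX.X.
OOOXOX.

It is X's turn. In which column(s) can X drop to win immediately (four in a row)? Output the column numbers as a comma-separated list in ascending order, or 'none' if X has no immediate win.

Answer: 3

Derivation:
col 0: drop X → no win
col 1: drop X → no win
col 2: drop X → no win
col 3: drop X → WIN!
col 4: drop X → no win
col 5: drop X → no win
col 6: drop X → no win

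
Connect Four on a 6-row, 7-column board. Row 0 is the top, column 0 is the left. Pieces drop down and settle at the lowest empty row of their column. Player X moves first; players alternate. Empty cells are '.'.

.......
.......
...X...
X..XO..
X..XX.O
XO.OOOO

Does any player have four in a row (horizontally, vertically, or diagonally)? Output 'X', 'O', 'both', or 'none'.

O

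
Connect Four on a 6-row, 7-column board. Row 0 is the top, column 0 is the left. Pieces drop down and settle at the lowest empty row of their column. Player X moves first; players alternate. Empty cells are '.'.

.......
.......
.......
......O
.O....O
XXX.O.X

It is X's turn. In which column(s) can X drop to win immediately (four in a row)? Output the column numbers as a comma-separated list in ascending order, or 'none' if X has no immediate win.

Answer: 3

Derivation:
col 0: drop X → no win
col 1: drop X → no win
col 2: drop X → no win
col 3: drop X → WIN!
col 4: drop X → no win
col 5: drop X → no win
col 6: drop X → no win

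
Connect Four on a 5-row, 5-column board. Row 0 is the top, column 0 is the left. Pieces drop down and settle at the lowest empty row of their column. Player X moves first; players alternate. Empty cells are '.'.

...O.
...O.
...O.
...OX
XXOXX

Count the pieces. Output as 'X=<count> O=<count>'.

X=5 O=5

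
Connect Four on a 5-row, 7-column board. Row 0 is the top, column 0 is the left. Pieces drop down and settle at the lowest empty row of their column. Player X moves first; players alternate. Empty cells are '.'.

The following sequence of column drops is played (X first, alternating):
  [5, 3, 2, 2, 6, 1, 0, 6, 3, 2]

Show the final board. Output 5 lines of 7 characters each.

Move 1: X drops in col 5, lands at row 4
Move 2: O drops in col 3, lands at row 4
Move 3: X drops in col 2, lands at row 4
Move 4: O drops in col 2, lands at row 3
Move 5: X drops in col 6, lands at row 4
Move 6: O drops in col 1, lands at row 4
Move 7: X drops in col 0, lands at row 4
Move 8: O drops in col 6, lands at row 3
Move 9: X drops in col 3, lands at row 3
Move 10: O drops in col 2, lands at row 2

Answer: .......
.......
..O....
..OX..O
XOXO.XX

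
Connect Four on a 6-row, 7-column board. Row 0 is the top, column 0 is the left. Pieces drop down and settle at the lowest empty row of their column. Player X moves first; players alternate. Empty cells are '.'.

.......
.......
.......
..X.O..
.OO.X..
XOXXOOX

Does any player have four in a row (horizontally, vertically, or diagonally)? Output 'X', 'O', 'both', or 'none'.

none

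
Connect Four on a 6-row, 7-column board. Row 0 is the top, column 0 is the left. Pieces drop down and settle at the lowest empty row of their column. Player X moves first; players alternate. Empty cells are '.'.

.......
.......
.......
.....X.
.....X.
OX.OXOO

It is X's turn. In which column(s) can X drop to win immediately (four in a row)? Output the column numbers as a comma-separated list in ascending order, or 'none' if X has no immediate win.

Answer: none

Derivation:
col 0: drop X → no win
col 1: drop X → no win
col 2: drop X → no win
col 3: drop X → no win
col 4: drop X → no win
col 5: drop X → no win
col 6: drop X → no win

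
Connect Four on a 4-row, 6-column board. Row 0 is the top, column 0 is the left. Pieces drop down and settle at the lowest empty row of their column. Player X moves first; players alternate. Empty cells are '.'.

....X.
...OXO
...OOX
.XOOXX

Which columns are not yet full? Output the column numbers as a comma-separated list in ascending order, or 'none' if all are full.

Answer: 0,1,2,3,5

Derivation:
col 0: top cell = '.' → open
col 1: top cell = '.' → open
col 2: top cell = '.' → open
col 3: top cell = '.' → open
col 4: top cell = 'X' → FULL
col 5: top cell = '.' → open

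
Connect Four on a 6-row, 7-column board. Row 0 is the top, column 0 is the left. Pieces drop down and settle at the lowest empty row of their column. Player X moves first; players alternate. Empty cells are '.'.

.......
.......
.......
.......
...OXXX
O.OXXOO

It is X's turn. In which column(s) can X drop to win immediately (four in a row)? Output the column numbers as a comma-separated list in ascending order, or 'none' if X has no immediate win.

Answer: none

Derivation:
col 0: drop X → no win
col 1: drop X → no win
col 2: drop X → no win
col 3: drop X → no win
col 4: drop X → no win
col 5: drop X → no win
col 6: drop X → no win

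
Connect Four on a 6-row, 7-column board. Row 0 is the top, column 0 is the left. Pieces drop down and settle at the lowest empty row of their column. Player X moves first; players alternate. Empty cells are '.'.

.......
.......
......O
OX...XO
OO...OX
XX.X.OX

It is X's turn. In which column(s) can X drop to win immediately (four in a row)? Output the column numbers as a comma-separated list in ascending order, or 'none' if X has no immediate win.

Answer: 2

Derivation:
col 0: drop X → no win
col 1: drop X → no win
col 2: drop X → WIN!
col 3: drop X → no win
col 4: drop X → no win
col 5: drop X → no win
col 6: drop X → no win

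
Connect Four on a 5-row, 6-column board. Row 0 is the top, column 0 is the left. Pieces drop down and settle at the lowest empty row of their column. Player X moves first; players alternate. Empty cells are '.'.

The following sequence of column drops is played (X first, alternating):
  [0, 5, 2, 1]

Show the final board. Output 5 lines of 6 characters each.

Move 1: X drops in col 0, lands at row 4
Move 2: O drops in col 5, lands at row 4
Move 3: X drops in col 2, lands at row 4
Move 4: O drops in col 1, lands at row 4

Answer: ......
......
......
......
XOX..O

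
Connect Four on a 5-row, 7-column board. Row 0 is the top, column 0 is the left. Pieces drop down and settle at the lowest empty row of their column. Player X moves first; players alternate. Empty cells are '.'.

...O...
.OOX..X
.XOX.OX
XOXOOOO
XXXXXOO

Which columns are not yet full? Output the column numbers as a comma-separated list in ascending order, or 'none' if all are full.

Answer: 0,1,2,4,5,6

Derivation:
col 0: top cell = '.' → open
col 1: top cell = '.' → open
col 2: top cell = '.' → open
col 3: top cell = 'O' → FULL
col 4: top cell = '.' → open
col 5: top cell = '.' → open
col 6: top cell = '.' → open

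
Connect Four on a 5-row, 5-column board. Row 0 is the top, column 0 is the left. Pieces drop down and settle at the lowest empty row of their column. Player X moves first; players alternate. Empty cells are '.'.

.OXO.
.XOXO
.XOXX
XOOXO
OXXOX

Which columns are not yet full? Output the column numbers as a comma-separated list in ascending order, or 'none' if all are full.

col 0: top cell = '.' → open
col 1: top cell = 'O' → FULL
col 2: top cell = 'X' → FULL
col 3: top cell = 'O' → FULL
col 4: top cell = '.' → open

Answer: 0,4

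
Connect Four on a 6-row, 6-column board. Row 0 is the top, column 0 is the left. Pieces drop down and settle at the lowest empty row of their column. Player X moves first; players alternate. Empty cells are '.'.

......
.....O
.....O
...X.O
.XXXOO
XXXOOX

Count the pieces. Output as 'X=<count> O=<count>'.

X=8 O=7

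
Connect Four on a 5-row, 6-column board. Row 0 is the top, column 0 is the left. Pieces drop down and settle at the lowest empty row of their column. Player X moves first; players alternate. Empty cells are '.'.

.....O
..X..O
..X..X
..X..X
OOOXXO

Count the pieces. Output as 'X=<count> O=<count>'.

X=7 O=6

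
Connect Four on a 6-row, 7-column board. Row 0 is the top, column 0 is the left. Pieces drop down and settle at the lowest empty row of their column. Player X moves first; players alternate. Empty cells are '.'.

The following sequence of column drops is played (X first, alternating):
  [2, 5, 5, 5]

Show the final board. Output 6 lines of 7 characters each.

Move 1: X drops in col 2, lands at row 5
Move 2: O drops in col 5, lands at row 5
Move 3: X drops in col 5, lands at row 4
Move 4: O drops in col 5, lands at row 3

Answer: .......
.......
.......
.....O.
.....X.
..X..O.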